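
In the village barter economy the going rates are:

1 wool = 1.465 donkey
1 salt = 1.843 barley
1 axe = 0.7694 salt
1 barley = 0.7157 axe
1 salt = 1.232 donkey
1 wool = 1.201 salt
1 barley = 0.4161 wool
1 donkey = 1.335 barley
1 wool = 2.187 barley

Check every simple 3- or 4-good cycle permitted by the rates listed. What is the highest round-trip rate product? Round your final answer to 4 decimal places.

1.0149

salt→barley→axe→salt: 1.843 × 0.7157 × 0.7694 = 1.01487
wool→salt→barley→wool: 1.201 × 1.843 × 0.4161 = 0.92101
salt→donkey→barley→axe→salt: 1.232 × 1.335 × 0.7157 × 0.7694 = 0.90568
wool→salt→donkey→barley→wool: 1.201 × 1.232 × 1.335 × 0.4161 = 0.82193
wool→donkey→barley→wool: 1.465 × 1.335 × 0.4161 = 0.81380
Maximum is salt→barley→axe→salt at 1.0149; arbitrage exists.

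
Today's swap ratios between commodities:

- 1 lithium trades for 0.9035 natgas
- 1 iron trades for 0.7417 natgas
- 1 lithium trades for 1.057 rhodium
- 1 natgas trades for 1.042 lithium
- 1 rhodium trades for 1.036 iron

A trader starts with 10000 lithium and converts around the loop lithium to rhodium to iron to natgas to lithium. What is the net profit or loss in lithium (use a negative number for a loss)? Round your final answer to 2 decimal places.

-1536.88

10000 lithium × 1.057 = 10570 rhodium
10570 rhodium × 1.036 = 10950.52 iron
10950.52 iron × 0.7417 = 8122.000684 natgas
8122.000684 natgas × 1.042 = 8463.124712728 lithium
Net change: 8463.124712728 − 10000 = -1536.875287272 lithium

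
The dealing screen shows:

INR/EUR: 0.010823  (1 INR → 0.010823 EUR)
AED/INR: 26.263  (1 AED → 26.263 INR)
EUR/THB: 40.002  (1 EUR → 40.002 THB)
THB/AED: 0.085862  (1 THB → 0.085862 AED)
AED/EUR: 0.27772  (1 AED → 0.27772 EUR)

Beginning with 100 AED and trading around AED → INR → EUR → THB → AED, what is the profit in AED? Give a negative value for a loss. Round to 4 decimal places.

-2.3719

100 AED × 26.263 = 2626.3 INR
2626.3 INR × 0.010823 = 28.4244449 EUR
28.4244449 EUR × 40.002 = 1137.0346448898 THB
1137.0346448898 THB × 0.085862 = 97.6280686795280076 AED
Net change: 97.6280686795280076 − 100 = -2.3719313204719924 AED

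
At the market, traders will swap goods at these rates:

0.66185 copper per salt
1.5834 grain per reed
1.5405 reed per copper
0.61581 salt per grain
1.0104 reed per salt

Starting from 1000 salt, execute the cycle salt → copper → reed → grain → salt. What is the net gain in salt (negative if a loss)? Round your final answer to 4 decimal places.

1000 salt × 0.66185 = 661.85 copper
661.85 copper × 1.5405 = 1019.579925 reed
1019.579925 reed × 1.5834 = 1614.402853245 grain
1614.402853245 grain × 0.61581 = 994.16542105680345 salt
Net change: 994.16542105680345 − 1000 = -5.83457894319655 salt

-5.8346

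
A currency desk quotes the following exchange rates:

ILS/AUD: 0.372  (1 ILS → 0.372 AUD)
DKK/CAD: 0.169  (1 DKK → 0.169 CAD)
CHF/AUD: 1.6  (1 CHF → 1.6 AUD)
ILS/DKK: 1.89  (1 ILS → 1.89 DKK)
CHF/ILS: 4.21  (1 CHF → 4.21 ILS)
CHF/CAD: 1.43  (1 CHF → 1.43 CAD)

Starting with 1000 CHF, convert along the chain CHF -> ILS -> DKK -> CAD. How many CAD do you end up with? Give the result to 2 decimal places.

1344.72

1000 CHF × 4.21 = 4210 ILS
4210 ILS × 1.89 = 7956.9 DKK
7956.9 DKK × 0.169 = 1344.7161 CAD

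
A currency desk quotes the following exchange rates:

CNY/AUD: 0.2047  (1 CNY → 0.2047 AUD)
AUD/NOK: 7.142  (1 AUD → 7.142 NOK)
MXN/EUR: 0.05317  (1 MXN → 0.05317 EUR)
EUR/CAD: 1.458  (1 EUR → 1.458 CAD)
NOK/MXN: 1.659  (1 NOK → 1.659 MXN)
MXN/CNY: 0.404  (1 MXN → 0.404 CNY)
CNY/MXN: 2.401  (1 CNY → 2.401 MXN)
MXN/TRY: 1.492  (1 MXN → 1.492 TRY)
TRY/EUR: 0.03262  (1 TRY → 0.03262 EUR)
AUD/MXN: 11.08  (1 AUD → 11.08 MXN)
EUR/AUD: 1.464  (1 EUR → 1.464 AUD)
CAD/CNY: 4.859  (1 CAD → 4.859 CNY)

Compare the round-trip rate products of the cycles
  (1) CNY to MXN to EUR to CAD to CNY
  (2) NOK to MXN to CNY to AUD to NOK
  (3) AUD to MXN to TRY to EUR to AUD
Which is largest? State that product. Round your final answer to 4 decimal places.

0.9799

(1) 2.401 × 0.05317 × 1.458 × 4.859 = 0.90441
(2) 1.659 × 0.404 × 0.2047 × 7.142 = 0.97986
(3) 11.08 × 1.492 × 0.03262 × 1.464 = 0.78947
Highest is cycle (2) at 0.9799 (≤1, no arbitrage).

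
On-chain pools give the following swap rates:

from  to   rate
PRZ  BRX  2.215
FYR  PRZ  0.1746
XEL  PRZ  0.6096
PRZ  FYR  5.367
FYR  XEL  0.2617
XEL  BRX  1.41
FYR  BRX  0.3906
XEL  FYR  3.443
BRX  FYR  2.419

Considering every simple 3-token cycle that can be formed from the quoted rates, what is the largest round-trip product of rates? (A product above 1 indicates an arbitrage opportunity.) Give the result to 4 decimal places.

0.9355

PRZ→BRX→FYR→PRZ: 2.215 × 2.419 × 0.1746 = 0.93552
FYR→XEL→BRX→FYR: 0.2617 × 1.41 × 2.419 = 0.89260
PRZ→FYR→XEL→PRZ: 5.367 × 0.2617 × 0.6096 = 0.85621
Maximum is PRZ→BRX→FYR→PRZ at 0.9355; no arbitrage — every cycle loses value.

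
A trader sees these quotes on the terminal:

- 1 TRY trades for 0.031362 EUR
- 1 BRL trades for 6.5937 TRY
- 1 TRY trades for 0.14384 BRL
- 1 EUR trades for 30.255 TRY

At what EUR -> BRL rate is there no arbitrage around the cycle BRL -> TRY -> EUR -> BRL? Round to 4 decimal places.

4.8358

Known legs of the cycle: 6.5937 × 0.031362 = 0.2067916194
For no arbitrage the full-cycle product must be 1, so the missing rate is 1 / 0.2067916194 ≈ 4.835786.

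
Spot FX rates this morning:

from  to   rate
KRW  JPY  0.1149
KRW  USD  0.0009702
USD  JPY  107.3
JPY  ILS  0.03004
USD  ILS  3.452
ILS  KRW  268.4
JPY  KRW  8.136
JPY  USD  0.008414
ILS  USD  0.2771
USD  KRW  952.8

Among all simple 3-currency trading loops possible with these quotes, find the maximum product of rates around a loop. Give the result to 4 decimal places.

0.9264

JPY→ILS→KRW→JPY: 0.03004 × 268.4 × 0.1149 = 0.92641
JPY→USD→KRW→JPY: 0.008414 × 952.8 × 0.1149 = 0.92114
USD→ILS→KRW→USD: 3.452 × 268.4 × 0.0009702 = 0.89891
JPY→ILS→USD→JPY: 0.03004 × 0.2771 × 107.3 = 0.89317
JPY→KRW→USD→JPY: 8.136 × 0.0009702 × 107.3 = 0.84698
Maximum is JPY→ILS→KRW→JPY at 0.9264; no arbitrage — every cycle loses value.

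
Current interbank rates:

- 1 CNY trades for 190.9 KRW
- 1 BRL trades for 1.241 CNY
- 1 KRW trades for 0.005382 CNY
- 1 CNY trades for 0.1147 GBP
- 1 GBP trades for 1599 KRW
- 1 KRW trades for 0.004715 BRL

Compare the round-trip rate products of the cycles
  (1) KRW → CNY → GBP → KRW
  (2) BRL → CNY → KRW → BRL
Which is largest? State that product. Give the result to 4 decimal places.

(1) 0.005382 × 0.1147 × 1599 = 0.98709
(2) 1.241 × 190.9 × 0.004715 = 1.11702
Highest is cycle (2) at 1.1170 (>1, arbitrage).

1.1170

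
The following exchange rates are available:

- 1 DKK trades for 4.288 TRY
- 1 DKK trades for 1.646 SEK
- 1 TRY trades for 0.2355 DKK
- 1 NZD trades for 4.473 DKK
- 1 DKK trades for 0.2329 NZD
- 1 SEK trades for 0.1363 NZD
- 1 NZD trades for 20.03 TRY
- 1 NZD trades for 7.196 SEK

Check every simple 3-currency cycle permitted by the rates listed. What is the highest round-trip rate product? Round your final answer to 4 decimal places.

1.0986

TRY→DKK→NZD→TRY: 0.2355 × 0.2329 × 20.03 = 1.09860
DKK→SEK→NZD→DKK: 1.646 × 0.1363 × 4.473 = 1.00352
Maximum is TRY→DKK→NZD→TRY at 1.0986; arbitrage exists.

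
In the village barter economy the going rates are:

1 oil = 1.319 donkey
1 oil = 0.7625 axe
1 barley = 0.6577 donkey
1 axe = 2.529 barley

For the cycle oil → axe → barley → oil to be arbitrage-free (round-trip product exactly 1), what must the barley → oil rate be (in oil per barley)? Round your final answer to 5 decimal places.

0.51857

Known legs of the cycle: 0.7625 × 2.529 = 1.9283625
For no arbitrage the full-cycle product must be 1, so the missing rate is 1 / 1.9283625 ≈ 0.5185747.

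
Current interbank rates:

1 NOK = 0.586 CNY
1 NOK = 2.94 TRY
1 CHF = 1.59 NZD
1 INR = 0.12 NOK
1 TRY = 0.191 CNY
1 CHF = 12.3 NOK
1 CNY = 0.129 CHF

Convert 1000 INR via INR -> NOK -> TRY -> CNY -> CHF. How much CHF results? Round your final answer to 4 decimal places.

1000 INR × 0.12 = 120 NOK
120 NOK × 2.94 = 352.8 TRY
352.8 TRY × 0.191 = 67.3848 CNY
67.3848 CNY × 0.129 = 8.6926392 CHF

8.6926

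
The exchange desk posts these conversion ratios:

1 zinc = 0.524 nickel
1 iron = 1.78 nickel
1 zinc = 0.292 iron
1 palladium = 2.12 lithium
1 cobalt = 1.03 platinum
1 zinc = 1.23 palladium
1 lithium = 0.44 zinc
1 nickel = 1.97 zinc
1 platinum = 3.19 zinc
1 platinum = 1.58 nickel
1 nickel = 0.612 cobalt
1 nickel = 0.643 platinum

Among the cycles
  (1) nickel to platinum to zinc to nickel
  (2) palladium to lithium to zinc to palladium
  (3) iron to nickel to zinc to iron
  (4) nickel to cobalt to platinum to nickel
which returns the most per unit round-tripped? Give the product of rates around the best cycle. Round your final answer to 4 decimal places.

1.1473

(1) 0.643 × 3.19 × 0.524 = 1.07481
(2) 2.12 × 0.44 × 1.23 = 1.14734
(3) 1.78 × 1.97 × 0.292 = 1.02393
(4) 0.612 × 1.03 × 1.58 = 0.99597
Highest is cycle (2) at 1.1473 (>1, arbitrage).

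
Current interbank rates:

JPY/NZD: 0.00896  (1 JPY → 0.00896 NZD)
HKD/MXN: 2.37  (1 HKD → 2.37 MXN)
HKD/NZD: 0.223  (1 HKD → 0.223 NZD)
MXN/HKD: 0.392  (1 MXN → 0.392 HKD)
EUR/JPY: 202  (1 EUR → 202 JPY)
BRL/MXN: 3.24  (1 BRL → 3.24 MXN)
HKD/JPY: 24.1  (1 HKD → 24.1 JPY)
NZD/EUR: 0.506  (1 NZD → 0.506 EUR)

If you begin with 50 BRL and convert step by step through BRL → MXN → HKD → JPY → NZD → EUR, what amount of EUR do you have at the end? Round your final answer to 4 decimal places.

6.9387

50 BRL × 3.24 = 162 MXN
162 MXN × 0.392 = 63.504 HKD
63.504 HKD × 24.1 = 1530.4464 JPY
1530.4464 JPY × 0.00896 = 13.712799744 NZD
13.712799744 NZD × 0.506 = 6.938676670464 EUR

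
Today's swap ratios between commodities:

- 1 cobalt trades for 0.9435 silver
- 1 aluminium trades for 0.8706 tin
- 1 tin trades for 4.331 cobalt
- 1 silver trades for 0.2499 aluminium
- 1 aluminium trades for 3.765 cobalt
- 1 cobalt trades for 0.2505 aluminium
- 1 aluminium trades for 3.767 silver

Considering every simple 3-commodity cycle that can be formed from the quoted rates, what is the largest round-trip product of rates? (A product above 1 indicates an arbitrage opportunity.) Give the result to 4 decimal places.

0.9445

cobalt→aluminium→tin→cobalt: 0.2505 × 0.8706 × 4.331 = 0.94453
cobalt→silver→aluminium→cobalt: 0.9435 × 0.2499 × 3.765 = 0.88771
Maximum is cobalt→aluminium→tin→cobalt at 0.9445; no arbitrage — every cycle loses value.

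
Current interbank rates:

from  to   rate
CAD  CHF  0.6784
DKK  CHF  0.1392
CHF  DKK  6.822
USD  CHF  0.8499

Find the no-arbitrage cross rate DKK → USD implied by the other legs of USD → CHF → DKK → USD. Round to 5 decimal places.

Known legs of the cycle: 0.8499 × 6.822 = 5.7980178
For no arbitrage the full-cycle product must be 1, so the missing rate is 1 / 5.7980178 ≈ 0.1724727.

0.17247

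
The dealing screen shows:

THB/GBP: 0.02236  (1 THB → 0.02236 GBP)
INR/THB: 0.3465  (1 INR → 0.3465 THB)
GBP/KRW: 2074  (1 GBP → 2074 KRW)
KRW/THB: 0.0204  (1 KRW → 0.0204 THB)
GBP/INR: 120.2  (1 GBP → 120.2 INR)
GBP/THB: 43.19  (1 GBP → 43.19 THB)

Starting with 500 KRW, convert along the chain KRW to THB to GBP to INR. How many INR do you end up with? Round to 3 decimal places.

27.414

500 KRW × 0.0204 = 10.2 THB
10.2 THB × 0.02236 = 0.228072 GBP
0.228072 GBP × 120.2 = 27.4142544 INR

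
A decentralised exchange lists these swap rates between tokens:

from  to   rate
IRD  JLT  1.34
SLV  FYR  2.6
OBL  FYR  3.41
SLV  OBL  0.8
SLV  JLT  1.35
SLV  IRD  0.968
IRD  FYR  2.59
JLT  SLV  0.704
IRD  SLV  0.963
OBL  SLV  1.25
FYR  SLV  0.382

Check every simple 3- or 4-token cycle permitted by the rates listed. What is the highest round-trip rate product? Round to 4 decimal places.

FYR→SLV→OBL→FYR: 0.382 × 0.8 × 3.41 = 1.04210
FYR→SLV→IRD→FYR: 0.382 × 0.968 × 2.59 = 0.95772
IRD→JLT→SLV→IRD: 1.34 × 0.704 × 0.968 = 0.91317
Maximum is FYR→SLV→OBL→FYR at 1.0421; arbitrage exists.

1.0421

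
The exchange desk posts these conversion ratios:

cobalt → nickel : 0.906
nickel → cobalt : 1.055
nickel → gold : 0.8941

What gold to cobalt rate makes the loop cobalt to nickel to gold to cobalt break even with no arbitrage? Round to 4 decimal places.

1.2345

Known legs of the cycle: 0.906 × 0.8941 = 0.8100546
For no arbitrage the full-cycle product must be 1, so the missing rate is 1 / 0.8100546 ≈ 1.234485.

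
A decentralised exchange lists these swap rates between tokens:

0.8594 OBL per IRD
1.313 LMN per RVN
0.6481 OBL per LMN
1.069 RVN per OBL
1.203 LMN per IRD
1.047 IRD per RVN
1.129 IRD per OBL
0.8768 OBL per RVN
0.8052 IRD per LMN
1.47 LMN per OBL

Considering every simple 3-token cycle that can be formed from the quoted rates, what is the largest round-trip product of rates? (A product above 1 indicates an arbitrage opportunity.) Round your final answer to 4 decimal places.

OBL→LMN→IRD→OBL: 1.47 × 0.8052 × 0.8594 = 1.01722
OBL→RVN→IRD→OBL: 1.069 × 1.047 × 0.8594 = 0.96188
OBL→RVN→LMN→OBL: 1.069 × 1.313 × 0.6481 = 0.90967
OBL→IRD→LMN→OBL: 1.129 × 1.203 × 0.6481 = 0.88024
Maximum is OBL→LMN→IRD→OBL at 1.0172; arbitrage exists.

1.0172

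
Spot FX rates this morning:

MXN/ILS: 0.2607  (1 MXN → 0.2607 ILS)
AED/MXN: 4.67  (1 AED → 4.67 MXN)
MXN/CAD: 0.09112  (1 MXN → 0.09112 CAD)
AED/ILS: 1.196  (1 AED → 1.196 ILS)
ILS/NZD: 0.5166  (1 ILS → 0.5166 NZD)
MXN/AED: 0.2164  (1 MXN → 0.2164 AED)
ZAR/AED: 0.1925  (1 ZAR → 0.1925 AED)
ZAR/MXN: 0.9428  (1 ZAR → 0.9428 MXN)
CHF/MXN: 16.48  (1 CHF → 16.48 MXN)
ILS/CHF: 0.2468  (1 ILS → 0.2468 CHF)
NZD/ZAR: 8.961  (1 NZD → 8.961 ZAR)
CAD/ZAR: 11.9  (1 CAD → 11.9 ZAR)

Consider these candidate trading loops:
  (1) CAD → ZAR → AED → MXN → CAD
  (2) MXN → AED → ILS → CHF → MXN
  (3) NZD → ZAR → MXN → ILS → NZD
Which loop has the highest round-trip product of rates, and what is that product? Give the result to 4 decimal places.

(1) 11.9 × 0.1925 × 4.67 × 0.09112 = 0.97478
(2) 0.2164 × 1.196 × 0.2468 × 16.48 = 1.05267
(3) 8.961 × 0.9428 × 0.2607 × 0.5166 = 1.13781
Highest is cycle (3) at 1.1378 (>1, arbitrage).

1.1378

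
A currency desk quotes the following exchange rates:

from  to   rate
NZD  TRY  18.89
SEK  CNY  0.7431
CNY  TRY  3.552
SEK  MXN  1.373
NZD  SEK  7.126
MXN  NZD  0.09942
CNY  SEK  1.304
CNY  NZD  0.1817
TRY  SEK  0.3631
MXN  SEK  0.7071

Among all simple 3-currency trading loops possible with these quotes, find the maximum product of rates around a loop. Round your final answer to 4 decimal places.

0.9727

MXN→NZD→SEK→MXN: 0.09942 × 7.126 × 1.373 = 0.97273
NZD→SEK→CNY→NZD: 7.126 × 0.7431 × 0.1817 = 0.96216
TRY→SEK→CNY→TRY: 0.3631 × 0.7431 × 3.552 = 0.95840
Maximum is MXN→NZD→SEK→MXN at 0.9727; no arbitrage — every cycle loses value.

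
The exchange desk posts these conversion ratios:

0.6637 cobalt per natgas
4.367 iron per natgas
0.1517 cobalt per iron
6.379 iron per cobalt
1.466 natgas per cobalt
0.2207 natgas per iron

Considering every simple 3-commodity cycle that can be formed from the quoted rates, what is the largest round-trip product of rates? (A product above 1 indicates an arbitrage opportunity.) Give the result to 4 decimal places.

0.9712

natgas→iron→cobalt→natgas: 4.367 × 0.1517 × 1.466 = 0.97119
natgas→cobalt→iron→natgas: 0.6637 × 6.379 × 0.2207 = 0.93439
Maximum is natgas→iron→cobalt→natgas at 0.9712; no arbitrage — every cycle loses value.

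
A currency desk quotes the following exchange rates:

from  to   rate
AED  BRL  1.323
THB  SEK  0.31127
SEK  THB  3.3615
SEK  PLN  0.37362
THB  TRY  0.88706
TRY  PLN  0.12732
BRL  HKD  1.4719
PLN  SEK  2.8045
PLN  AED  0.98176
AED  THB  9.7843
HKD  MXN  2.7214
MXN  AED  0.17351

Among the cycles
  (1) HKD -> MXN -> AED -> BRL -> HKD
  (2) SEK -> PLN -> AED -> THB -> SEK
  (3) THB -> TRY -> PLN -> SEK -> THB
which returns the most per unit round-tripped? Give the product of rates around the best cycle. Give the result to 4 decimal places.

1.1171

(1) 2.7214 × 0.17351 × 1.323 × 1.4719 = 0.91951
(2) 0.37362 × 0.98176 × 9.7843 × 0.31127 = 1.11713
(3) 0.88706 × 0.12732 × 2.8045 × 3.3615 = 1.06473
Highest is cycle (2) at 1.1171 (>1, arbitrage).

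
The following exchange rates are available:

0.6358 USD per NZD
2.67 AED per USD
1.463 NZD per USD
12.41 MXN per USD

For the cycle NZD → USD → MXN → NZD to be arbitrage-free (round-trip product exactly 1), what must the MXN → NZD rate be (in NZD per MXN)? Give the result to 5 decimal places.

0.12674

Known legs of the cycle: 0.6358 × 12.41 = 7.890278
For no arbitrage the full-cycle product must be 1, so the missing rate is 1 / 7.890278 ≈ 0.1267382.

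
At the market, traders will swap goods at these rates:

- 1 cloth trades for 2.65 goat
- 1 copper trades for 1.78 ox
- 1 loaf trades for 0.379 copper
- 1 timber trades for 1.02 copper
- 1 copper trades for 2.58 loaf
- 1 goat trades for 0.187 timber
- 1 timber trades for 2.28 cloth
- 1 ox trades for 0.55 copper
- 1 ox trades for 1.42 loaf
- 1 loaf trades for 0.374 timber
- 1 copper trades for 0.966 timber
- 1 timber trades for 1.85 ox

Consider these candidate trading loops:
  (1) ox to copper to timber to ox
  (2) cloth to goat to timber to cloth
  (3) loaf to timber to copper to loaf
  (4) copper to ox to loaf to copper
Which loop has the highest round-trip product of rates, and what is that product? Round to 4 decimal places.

(1) 0.55 × 0.966 × 1.85 = 0.98291
(2) 2.65 × 0.187 × 2.28 = 1.12985
(3) 0.374 × 1.02 × 2.58 = 0.98422
(4) 1.78 × 1.42 × 0.379 = 0.95796
Highest is cycle (2) at 1.1299 (>1, arbitrage).

1.1299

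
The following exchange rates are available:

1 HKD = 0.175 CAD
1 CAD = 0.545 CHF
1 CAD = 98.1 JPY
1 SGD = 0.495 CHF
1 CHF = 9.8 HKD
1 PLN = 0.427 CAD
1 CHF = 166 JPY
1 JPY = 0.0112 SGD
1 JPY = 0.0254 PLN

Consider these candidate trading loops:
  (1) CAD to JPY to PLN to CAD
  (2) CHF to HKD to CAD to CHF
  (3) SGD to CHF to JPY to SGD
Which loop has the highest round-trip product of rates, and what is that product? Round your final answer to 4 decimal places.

1.0640

(1) 98.1 × 0.0254 × 0.427 = 1.06397
(2) 9.8 × 0.175 × 0.545 = 0.93468
(3) 0.495 × 166 × 0.0112 = 0.92030
Highest is cycle (1) at 1.0640 (>1, arbitrage).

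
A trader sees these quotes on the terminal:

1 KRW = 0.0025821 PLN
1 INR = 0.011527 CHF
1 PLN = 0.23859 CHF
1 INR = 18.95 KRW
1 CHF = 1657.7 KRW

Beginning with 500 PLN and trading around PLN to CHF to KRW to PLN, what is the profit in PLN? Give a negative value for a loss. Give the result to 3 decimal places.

10.624

500 PLN × 0.23859 = 119.295 CHF
119.295 CHF × 1657.7 = 197755.3215 KRW
197755.3215 KRW × 0.0025821 = 510.62401564515 PLN
Net change: 510.62401564515 − 500 = 10.62401564515 PLN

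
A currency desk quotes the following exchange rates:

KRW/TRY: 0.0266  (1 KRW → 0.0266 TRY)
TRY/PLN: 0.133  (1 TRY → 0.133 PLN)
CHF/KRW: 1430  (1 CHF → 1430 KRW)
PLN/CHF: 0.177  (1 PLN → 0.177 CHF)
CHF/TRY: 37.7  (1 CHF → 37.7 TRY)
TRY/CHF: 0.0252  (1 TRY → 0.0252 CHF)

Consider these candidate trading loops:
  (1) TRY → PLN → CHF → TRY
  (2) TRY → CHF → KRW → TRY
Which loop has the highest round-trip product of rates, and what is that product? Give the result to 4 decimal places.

(1) 0.133 × 0.177 × 37.7 = 0.88750
(2) 0.0252 × 1430 × 0.0266 = 0.95856
Highest is cycle (2) at 0.9586 (≤1, no arbitrage).

0.9586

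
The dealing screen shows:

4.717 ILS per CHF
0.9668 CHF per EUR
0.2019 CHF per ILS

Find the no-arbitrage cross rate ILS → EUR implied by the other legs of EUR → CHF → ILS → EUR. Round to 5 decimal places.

0.21928

Known legs of the cycle: 0.9668 × 4.717 = 4.5603956
For no arbitrage the full-cycle product must be 1, so the missing rate is 1 / 4.5603956 ≈ 0.2192792.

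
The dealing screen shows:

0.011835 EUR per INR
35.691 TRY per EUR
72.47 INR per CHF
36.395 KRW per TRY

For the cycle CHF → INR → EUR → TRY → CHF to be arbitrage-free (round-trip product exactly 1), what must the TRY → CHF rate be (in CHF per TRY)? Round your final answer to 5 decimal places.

Known legs of the cycle: 72.47 × 0.011835 × 35.691 = 30.61154432295
For no arbitrage the full-cycle product must be 1, so the missing rate is 1 / 30.61154432295 ≈ 0.0326674.

0.03267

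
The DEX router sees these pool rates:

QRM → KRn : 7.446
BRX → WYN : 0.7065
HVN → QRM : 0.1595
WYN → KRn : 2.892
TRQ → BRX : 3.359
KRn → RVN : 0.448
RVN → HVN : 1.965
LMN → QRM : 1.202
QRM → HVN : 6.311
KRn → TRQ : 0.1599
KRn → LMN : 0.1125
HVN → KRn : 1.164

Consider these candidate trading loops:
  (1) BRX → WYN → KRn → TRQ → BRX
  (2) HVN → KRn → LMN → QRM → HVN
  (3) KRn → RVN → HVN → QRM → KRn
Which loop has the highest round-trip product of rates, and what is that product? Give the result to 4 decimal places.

1.0974

(1) 0.7065 × 2.892 × 0.1599 × 3.359 = 1.09741
(2) 1.164 × 0.1125 × 1.202 × 6.311 = 0.99336
(3) 0.448 × 1.965 × 0.1595 × 7.446 = 1.04550
Highest is cycle (1) at 1.0974 (>1, arbitrage).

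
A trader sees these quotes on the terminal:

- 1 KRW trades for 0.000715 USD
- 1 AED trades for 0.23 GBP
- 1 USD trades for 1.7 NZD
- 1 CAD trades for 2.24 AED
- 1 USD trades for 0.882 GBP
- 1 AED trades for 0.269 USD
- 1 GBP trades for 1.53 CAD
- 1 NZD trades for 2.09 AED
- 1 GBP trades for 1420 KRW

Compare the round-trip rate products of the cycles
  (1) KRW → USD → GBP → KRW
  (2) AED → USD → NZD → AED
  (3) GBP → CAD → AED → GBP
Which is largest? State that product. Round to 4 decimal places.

(1) 0.000715 × 0.882 × 1420 = 0.89549
(2) 0.269 × 1.7 × 2.09 = 0.95576
(3) 1.53 × 2.24 × 0.23 = 0.78826
Highest is cycle (2) at 0.9558 (≤1, no arbitrage).

0.9558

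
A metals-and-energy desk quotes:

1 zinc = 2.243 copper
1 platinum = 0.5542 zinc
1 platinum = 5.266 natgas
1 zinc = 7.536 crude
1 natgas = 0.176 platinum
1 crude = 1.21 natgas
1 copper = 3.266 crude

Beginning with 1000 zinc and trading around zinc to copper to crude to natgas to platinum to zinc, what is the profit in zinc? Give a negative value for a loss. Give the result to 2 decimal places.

-135.41

1000 zinc × 2.243 = 2243 copper
2243 copper × 3.266 = 7325.638 crude
7325.638 crude × 1.21 = 8864.02198 natgas
8864.02198 natgas × 0.176 = 1560.06786848 platinum
1560.06786848 platinum × 0.5542 = 864.589612711616 zinc
Net change: 864.589612711616 − 1000 = -135.410387288384 zinc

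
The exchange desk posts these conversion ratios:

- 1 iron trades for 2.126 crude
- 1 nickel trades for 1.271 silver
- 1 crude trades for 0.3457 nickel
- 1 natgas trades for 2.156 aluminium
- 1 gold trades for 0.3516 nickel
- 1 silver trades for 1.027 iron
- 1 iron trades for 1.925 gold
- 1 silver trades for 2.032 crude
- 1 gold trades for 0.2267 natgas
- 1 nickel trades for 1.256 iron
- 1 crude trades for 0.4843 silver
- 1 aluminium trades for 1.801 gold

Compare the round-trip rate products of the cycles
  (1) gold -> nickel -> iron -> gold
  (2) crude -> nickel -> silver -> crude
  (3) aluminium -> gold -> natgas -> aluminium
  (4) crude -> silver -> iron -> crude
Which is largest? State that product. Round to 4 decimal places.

(1) 0.3516 × 1.256 × 1.925 = 0.85010
(2) 0.3457 × 1.271 × 2.032 = 0.89283
(3) 1.801 × 0.2267 × 2.156 = 0.88027
(4) 0.4843 × 1.027 × 2.126 = 1.05742
Highest is cycle (4) at 1.0574 (>1, arbitrage).

1.0574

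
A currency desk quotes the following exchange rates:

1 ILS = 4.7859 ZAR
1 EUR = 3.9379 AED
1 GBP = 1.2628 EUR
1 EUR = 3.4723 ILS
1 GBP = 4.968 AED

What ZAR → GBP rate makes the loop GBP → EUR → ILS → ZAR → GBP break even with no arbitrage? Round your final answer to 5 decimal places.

0.04765

Known legs of the cycle: 1.2628 × 3.4723 × 4.7859 = 20.985312143796
For no arbitrage the full-cycle product must be 1, so the missing rate is 1 / 20.985312143796 ≈ 0.0476524.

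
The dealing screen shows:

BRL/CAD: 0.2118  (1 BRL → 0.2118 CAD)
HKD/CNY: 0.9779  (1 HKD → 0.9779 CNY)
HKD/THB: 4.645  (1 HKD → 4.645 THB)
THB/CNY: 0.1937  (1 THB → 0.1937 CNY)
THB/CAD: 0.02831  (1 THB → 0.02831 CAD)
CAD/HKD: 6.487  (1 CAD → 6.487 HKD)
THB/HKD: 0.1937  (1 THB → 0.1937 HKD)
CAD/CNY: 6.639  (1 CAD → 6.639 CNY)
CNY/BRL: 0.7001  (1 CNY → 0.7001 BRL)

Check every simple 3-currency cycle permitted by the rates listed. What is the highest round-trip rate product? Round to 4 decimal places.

CNY→BRL→CAD→CNY: 0.7001 × 0.2118 × 6.639 = 0.98444
THB→CAD→HKD→THB: 0.02831 × 6.487 × 4.645 = 0.85304
Maximum is CNY→BRL→CAD→CNY at 0.9844; no arbitrage — every cycle loses value.

0.9844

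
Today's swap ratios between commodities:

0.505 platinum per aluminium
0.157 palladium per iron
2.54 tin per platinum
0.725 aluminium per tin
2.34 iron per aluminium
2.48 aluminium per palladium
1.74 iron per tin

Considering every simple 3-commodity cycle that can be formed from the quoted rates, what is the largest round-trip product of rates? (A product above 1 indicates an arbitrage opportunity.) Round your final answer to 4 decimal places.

0.9300

tin→aluminium→platinum→tin: 0.725 × 0.505 × 2.54 = 0.92996
palladium→aluminium→iron→palladium: 2.48 × 2.34 × 0.157 = 0.91110
Maximum is tin→aluminium→platinum→tin at 0.9300; no arbitrage — every cycle loses value.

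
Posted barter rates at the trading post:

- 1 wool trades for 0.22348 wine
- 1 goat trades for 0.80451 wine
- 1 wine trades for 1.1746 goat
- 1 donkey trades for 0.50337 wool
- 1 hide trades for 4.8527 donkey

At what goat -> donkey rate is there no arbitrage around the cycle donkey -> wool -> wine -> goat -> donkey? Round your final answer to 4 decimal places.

7.5681

Known legs of the cycle: 0.50337 × 0.22348 × 1.1746 = 0.13213442767896
For no arbitrage the full-cycle product must be 1, so the missing rate is 1 / 0.13213442767896 ≈ 7.568050.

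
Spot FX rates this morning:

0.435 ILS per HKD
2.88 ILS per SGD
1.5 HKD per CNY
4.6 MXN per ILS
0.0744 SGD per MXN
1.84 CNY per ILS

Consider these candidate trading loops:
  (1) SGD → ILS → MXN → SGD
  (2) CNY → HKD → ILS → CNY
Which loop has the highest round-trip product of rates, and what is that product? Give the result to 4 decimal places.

(1) 2.88 × 4.6 × 0.0744 = 0.98565
(2) 1.5 × 0.435 × 1.84 = 1.20060
Highest is cycle (2) at 1.2006 (>1, arbitrage).

1.2006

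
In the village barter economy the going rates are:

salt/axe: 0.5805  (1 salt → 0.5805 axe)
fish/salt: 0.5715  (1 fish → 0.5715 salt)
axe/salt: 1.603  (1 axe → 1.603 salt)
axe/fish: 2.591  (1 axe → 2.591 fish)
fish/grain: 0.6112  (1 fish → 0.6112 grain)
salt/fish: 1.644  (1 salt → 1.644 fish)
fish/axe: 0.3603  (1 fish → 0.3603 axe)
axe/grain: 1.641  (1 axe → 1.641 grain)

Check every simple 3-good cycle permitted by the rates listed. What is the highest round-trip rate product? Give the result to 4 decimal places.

0.9495

salt→fish→axe→salt: 1.644 × 0.3603 × 1.603 = 0.94951
salt→axe→fish→salt: 0.5805 × 2.591 × 0.5715 = 0.85958
Maximum is salt→fish→axe→salt at 0.9495; no arbitrage — every cycle loses value.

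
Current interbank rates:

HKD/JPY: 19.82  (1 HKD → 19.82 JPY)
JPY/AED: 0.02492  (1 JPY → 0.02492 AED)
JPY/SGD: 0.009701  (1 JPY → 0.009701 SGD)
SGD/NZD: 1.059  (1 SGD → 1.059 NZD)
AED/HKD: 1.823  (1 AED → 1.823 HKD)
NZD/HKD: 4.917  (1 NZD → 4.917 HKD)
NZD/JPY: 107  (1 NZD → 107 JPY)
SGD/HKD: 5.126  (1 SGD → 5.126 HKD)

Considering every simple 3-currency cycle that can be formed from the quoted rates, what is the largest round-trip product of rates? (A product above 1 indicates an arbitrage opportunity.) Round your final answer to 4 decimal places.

1.0992

SGD→NZD→JPY→SGD: 1.059 × 107 × 0.009701 = 1.09925
SGD→HKD→JPY→SGD: 5.126 × 19.82 × 0.009701 = 0.98560
HKD→JPY→AED→HKD: 19.82 × 0.02492 × 1.823 = 0.90041
Maximum is SGD→NZD→JPY→SGD at 1.0992; arbitrage exists.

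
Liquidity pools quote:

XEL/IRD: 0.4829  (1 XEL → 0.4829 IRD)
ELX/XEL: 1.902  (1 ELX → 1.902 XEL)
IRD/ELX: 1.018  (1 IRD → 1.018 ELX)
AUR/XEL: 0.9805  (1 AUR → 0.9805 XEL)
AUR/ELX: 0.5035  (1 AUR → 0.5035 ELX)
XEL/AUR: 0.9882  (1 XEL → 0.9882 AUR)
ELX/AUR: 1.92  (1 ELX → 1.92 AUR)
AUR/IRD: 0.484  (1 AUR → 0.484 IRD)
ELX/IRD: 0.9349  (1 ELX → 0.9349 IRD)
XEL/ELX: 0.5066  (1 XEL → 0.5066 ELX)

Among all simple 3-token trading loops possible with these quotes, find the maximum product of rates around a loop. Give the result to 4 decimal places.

XEL→ELX→AUR→XEL: 0.5066 × 1.92 × 0.9805 = 0.95370
XEL→AUR→ELX→XEL: 0.9882 × 0.5035 × 1.902 = 0.94636
AUR→IRD→ELX→AUR: 0.484 × 1.018 × 1.92 = 0.94601
XEL→IRD→ELX→XEL: 0.4829 × 1.018 × 1.902 = 0.93501
Maximum is XEL→ELX→AUR→XEL at 0.9537; no arbitrage — every cycle loses value.

0.9537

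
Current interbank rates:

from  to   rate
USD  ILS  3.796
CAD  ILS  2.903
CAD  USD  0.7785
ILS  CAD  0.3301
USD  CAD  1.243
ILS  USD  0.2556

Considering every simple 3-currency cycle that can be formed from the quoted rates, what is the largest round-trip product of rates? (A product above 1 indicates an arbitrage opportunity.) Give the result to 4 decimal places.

USD→ILS→CAD→USD: 3.796 × 0.3301 × 0.7785 = 0.97551
USD→CAD→ILS→USD: 1.243 × 2.903 × 0.2556 = 0.92231
Maximum is USD→ILS→CAD→USD at 0.9755; no arbitrage — every cycle loses value.

0.9755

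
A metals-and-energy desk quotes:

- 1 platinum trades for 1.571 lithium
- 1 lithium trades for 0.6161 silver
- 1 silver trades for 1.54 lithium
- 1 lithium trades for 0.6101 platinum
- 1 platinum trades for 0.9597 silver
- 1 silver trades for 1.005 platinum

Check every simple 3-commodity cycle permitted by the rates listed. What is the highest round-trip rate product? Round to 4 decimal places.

silver→platinum→lithium→silver: 1.005 × 1.571 × 0.6161 = 0.97273
silver→lithium→platinum→silver: 1.54 × 0.6101 × 0.9597 = 0.90169
Maximum is silver→platinum→lithium→silver at 0.9727; no arbitrage — every cycle loses value.

0.9727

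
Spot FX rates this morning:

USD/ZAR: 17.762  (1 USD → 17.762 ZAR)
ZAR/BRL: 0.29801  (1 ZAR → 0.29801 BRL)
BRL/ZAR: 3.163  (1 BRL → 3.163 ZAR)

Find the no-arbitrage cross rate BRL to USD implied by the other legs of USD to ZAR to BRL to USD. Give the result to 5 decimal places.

Known legs of the cycle: 17.762 × 0.29801 = 5.29325362
For no arbitrage the full-cycle product must be 1, so the missing rate is 1 / 5.29325362 ≈ 0.1889197.

0.18892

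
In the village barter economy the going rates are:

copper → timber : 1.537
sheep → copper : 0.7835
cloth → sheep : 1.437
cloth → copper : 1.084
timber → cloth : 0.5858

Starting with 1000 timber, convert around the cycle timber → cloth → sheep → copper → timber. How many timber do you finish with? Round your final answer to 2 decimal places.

1000 timber × 0.5858 = 585.8 cloth
585.8 cloth × 1.437 = 841.7946 sheep
841.7946 sheep × 0.7835 = 659.5460691 copper
659.5460691 copper × 1.537 = 1013.7223082067 timber

1013.72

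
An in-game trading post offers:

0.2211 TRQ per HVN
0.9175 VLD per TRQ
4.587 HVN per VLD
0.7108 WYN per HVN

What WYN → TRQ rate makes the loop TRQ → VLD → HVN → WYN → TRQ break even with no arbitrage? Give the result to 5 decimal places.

Known legs of the cycle: 0.9175 × 4.587 × 0.7108 = 2.991453333
For no arbitrage the full-cycle product must be 1, so the missing rate is 1 / 2.991453333 ≈ 0.3342857.

0.33429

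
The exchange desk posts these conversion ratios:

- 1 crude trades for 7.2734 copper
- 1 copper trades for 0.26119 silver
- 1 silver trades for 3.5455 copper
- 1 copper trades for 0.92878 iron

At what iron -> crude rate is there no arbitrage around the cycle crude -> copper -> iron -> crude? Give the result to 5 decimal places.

0.14803

Known legs of the cycle: 7.2734 × 0.92878 = 6.755388452
For no arbitrage the full-cycle product must be 1, so the missing rate is 1 / 6.755388452 ≈ 0.1480300.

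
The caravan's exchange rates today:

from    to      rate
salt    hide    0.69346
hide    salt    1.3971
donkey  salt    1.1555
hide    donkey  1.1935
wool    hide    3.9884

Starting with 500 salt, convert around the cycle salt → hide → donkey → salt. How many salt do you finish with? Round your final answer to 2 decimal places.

500 salt × 0.69346 = 346.73 hide
346.73 hide × 1.1935 = 413.822255 donkey
413.822255 donkey × 1.1555 = 478.1716156525 salt

478.17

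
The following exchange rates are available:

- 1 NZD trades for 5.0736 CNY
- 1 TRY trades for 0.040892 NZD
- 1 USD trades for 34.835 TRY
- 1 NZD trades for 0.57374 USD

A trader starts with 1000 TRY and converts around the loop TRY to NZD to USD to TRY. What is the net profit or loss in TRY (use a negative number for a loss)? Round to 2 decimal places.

-182.72

1000 TRY × 0.040892 = 40.892 NZD
40.892 NZD × 0.57374 = 23.46137608 USD
23.46137608 USD × 34.835 = 817.2770357468 TRY
Net change: 817.2770357468 − 1000 = -182.7229642532 TRY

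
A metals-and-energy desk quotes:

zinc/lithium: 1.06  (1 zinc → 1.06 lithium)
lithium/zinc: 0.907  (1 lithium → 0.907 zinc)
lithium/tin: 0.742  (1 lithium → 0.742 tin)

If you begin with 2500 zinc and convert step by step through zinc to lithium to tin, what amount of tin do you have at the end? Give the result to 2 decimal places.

2500 zinc × 1.06 = 2650 lithium
2650 lithium × 0.742 = 1966.3 tin

1966.30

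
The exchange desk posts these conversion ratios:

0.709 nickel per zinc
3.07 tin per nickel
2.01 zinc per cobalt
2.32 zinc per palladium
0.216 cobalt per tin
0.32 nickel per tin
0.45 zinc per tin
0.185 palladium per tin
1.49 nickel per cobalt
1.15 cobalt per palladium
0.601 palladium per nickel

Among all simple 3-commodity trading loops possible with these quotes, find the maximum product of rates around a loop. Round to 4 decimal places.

1.0298

palladium→cobalt→nickel→palladium: 1.15 × 1.49 × 0.601 = 1.02981
palladium→zinc→nickel→palladium: 2.32 × 0.709 × 0.601 = 0.98857
nickel→tin→cobalt→nickel: 3.07 × 0.216 × 1.49 = 0.98805
nickel→tin→zinc→nickel: 3.07 × 0.45 × 0.709 = 0.97948
Maximum is palladium→cobalt→nickel→palladium at 1.0298; arbitrage exists.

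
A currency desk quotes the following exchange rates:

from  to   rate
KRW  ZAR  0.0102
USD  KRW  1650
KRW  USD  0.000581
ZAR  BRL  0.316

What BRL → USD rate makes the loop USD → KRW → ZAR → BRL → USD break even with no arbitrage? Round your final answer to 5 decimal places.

Known legs of the cycle: 1650 × 0.0102 × 0.316 = 5.31828
For no arbitrage the full-cycle product must be 1, so the missing rate is 1 / 5.31828 ≈ 0.1880307.

0.18803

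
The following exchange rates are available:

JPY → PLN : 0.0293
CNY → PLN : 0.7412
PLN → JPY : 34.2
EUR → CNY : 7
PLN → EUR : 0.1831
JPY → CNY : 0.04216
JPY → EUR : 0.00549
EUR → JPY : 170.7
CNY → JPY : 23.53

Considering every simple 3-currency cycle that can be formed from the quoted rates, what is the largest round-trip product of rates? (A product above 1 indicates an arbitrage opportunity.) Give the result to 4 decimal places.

1.0687

CNY→PLN→JPY→CNY: 0.7412 × 34.2 × 0.04216 = 1.06872
CNY→PLN→EUR→CNY: 0.7412 × 0.1831 × 7 = 0.95000
PLN→EUR→JPY→PLN: 0.1831 × 170.7 × 0.0293 = 0.91578
CNY→JPY→EUR→CNY: 23.53 × 0.00549 × 7 = 0.90426
Maximum is CNY→PLN→JPY→CNY at 1.0687; arbitrage exists.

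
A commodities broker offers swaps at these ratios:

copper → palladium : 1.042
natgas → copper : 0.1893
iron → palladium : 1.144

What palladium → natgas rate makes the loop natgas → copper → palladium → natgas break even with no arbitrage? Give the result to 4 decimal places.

Known legs of the cycle: 0.1893 × 1.042 = 0.1972506
For no arbitrage the full-cycle product must be 1, so the missing rate is 1 / 0.1972506 ≈ 5.069693.

5.0697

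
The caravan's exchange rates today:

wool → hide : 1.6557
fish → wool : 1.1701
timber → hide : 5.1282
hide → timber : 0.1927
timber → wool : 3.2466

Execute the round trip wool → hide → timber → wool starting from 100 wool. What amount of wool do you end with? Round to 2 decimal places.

100 wool × 1.6557 = 165.57 hide
165.57 hide × 0.1927 = 31.905339 timber
31.905339 timber × 3.2466 = 103.5838735974 wool

103.58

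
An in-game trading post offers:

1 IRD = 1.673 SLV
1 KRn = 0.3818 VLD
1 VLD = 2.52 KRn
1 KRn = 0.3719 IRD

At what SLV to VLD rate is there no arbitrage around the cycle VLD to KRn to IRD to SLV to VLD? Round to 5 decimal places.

0.63779

Known legs of the cycle: 2.52 × 0.3719 × 1.673 = 1.567915524
For no arbitrage the full-cycle product must be 1, so the missing rate is 1 / 1.567915524 ≈ 0.6377895.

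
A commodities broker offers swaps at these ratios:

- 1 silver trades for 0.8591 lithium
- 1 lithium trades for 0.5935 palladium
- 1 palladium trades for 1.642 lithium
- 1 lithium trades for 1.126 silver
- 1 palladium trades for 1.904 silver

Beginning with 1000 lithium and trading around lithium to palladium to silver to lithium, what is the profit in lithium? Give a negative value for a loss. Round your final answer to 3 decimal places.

1000 lithium × 0.5935 = 593.5 palladium
593.5 palladium × 1.904 = 1130.024 silver
1130.024 silver × 0.8591 = 970.8036184 lithium
Net change: 970.8036184 − 1000 = -29.1963816 lithium

-29.196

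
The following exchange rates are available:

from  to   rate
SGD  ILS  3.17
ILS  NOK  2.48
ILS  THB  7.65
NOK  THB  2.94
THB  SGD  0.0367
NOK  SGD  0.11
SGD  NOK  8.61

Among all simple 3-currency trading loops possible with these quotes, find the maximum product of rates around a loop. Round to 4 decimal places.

0.9290

NOK→THB→SGD→NOK: 2.94 × 0.0367 × 8.61 = 0.92900
SGD→ILS→THB→SGD: 3.17 × 7.65 × 0.0367 = 0.88999
NOK→SGD→ILS→NOK: 0.11 × 3.17 × 2.48 = 0.86478
Maximum is NOK→THB→SGD→NOK at 0.9290; no arbitrage — every cycle loses value.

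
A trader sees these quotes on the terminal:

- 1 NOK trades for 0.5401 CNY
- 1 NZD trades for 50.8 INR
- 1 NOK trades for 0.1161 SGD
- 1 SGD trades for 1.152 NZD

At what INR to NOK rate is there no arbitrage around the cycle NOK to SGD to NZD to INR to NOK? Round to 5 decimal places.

Known legs of the cycle: 0.1161 × 1.152 × 50.8 = 6.79435776
For no arbitrage the full-cycle product must be 1, so the missing rate is 1 / 6.79435776 ≈ 0.1471809.

0.14718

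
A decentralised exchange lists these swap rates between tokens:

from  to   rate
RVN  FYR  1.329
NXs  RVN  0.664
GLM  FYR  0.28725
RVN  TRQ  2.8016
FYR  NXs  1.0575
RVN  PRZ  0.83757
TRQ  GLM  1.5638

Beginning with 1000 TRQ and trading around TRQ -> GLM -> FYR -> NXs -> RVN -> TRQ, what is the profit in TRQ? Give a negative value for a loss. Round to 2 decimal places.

-116.32

1000 TRQ × 1.5638 = 1563.8 GLM
1563.8 GLM × 0.28725 = 449.20155 FYR
449.20155 FYR × 1.0575 = 475.030639125 NXs
475.030639125 NXs × 0.664 = 315.420344379 RVN
315.420344379 RVN × 2.8016 = 883.6816368122064 TRQ
Net change: 883.6816368122064 − 1000 = -116.3183631877936 TRQ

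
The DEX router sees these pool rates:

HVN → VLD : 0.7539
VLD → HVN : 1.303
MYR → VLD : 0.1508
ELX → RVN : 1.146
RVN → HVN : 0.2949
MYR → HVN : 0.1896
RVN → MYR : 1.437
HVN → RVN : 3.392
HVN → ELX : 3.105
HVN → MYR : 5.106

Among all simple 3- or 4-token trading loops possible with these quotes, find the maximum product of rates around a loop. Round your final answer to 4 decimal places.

1.0494

ELX→RVN→HVN→ELX: 1.146 × 0.2949 × 3.105 = 1.04935
MYR→VLD→HVN→MYR: 0.1508 × 1.303 × 5.106 = 1.00329
ELX→RVN→MYR→HVN→ELX: 1.146 × 1.437 × 0.1896 × 3.105 = 0.96949
MYR→VLD→HVN→RVN→MYR: 0.1508 × 1.303 × 3.392 × 1.437 = 0.95776
MYR→HVN→RVN→MYR: 0.1896 × 3.392 × 1.437 = 0.92417
Maximum is ELX→RVN→HVN→ELX at 1.0494; arbitrage exists.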